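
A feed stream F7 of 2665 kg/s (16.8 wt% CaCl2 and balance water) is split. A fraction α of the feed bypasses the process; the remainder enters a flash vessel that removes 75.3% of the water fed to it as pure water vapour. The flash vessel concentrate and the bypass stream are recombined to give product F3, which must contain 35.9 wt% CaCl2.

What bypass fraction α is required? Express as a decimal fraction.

0.151

All 2665×0.168 = 447.72 kg/s of CaCl2 reaches F3, so F3 = 447.72/0.359 = 1247.1 kg/s and vapour = 1417.9 kg/s.
The evaporator receives (1−α)·2665 of feed at 0.832 water and removes 0.753 of that water:
0.753×0.832×(1−α)×2665 = 1417.9
(1−α) = 1417.9/1669.6 = 0.8492;  α = 0.1508.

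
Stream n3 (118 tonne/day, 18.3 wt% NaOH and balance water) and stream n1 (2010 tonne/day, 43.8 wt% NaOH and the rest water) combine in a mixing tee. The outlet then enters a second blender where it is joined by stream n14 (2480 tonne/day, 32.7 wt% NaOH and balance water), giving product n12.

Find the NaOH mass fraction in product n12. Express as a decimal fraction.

Overall, product flow = 4608 tonne/day.
NaOH in = 118×0.183 + 2010×0.438 + 2480×0.327 = 1712.9 tonne/day.
NaOH fraction in n12 = 0.3717.

0.3717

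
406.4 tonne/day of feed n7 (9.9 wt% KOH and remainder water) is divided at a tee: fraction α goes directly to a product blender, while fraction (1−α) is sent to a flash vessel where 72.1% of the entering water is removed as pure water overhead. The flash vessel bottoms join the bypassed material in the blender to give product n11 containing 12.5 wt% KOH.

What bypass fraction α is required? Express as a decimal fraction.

0.680

All 406.4×0.099 = 40.234 tonne/day of KOH reaches n11, so n11 = 40.234/0.125 = 321.87 tonne/day and vapour = 84.531 tonne/day.
The evaporator receives (1−α)·406.4 of feed at 0.901 water and removes 0.721 of that water:
0.721×0.901×(1−α)×406.4 = 84.531
(1−α) = 84.531/264.01 = 0.3202;  α = 0.6798.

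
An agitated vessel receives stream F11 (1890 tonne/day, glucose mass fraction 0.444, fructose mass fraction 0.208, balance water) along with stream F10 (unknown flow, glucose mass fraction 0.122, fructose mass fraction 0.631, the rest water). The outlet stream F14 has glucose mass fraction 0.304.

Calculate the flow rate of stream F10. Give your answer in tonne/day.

1454 tonne/day

Let F10 be the unknown flow. Total out = 1890 + F10.
glucose balance: 839.16 + 0.122·F10 = 0.304·(1890 + F10)
(0.122 − 0.304)·F10 = 0.304×1890 − 839.16 = -264.6
F10 = -264.6 / -0.182 = 1453.8 tonne/day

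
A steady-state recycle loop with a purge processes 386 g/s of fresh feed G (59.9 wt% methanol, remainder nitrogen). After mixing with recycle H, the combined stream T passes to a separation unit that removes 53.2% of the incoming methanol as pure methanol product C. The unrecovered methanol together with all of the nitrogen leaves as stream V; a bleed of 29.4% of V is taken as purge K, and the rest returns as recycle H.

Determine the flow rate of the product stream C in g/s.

183.7 g/s

methanol in T: m_A = 386×0.599 + (1−0.294)·(1−0.532)·m_A, so m_A = 231.21/0.6696 = 345.31 g/s.
Product C = 0.532×345.31 = 183.7 g/s.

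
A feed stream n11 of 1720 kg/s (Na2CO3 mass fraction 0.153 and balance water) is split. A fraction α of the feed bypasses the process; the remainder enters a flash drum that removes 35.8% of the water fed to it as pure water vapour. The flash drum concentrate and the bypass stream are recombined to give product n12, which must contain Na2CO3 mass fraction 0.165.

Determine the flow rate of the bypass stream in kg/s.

1307 kg/s

All 1720×0.153 = 263.16 kg/s of Na2CO3 reaches n12, so n12 = 263.16/0.165 = 1594.9 kg/s and vapour = 125.09 kg/s.
The evaporator receives (1−α)·1720 of feed at 0.847 water and removes 0.358 of that water:
0.358×0.847×(1−α)×1720 = 125.09
(1−α) = 125.09/521.55 = 0.2398;  α = 0.7602.
Bypass flow = 0.7602×1720 = 1307.5 kg/s.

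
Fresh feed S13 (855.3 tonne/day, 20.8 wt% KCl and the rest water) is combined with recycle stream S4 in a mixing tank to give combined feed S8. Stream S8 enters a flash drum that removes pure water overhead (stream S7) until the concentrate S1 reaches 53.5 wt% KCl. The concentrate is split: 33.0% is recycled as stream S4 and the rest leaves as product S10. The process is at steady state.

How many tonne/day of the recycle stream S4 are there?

Overall KCl balance (none leaves overhead): KCl in fresh feed = KCl in product, i.e. 855.3×0.208 = (1−0.330)·S1·0.535.
S1 = 177.9/(0.535×0.670) = 496.31 tonne/day.
Recycle S4 = 0.330×496.31 = 163.78 tonne/day.

163.8 tonne/day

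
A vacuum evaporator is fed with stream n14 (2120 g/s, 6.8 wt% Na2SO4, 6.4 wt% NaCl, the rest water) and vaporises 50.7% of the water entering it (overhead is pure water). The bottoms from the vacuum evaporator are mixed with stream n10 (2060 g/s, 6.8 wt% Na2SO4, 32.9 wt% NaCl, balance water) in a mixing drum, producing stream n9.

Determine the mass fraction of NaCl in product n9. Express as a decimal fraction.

Vapour removed = 0.507×0.868×2120 = 932.96 g/s; concentrate = 1187 g/s.
NaCl reaching the mixer = 135.68 (from concentrate) + 2060×0.329 = 813.42 g/s.
Product flow = 1187 + 2060 = 3247 g/s; NaCl fraction = 0.251.

0.251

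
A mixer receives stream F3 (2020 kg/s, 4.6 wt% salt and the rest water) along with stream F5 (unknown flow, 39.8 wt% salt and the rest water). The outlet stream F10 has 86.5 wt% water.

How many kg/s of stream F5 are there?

683.6 kg/s

Let F5 be the unknown flow. Total out = 2020 + F5.
water balance: 1927.1 + 0.602·F5 = 0.865·(2020 + F5)
(0.602 − 0.865)·F5 = 0.865×2020 − 1927.1 = -179.78
F5 = -179.78 / -0.263 = 683.57 kg/s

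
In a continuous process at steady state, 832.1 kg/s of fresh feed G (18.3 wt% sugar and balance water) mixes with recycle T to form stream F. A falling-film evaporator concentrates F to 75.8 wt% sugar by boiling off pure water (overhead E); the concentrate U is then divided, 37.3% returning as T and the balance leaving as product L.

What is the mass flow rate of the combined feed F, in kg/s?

951.6 kg/s

Overall sugar balance (none leaves overhead): sugar in fresh feed = sugar in product, i.e. 832.1×0.183 = (1−0.373)·U·0.758.
U = 152.27/(0.758×0.627) = 320.4 kg/s.
Recycle T = 0.373×320.4 = 119.51 kg/s.
Combined feed F = 832.1 + 119.51 = 951.61 kg/s.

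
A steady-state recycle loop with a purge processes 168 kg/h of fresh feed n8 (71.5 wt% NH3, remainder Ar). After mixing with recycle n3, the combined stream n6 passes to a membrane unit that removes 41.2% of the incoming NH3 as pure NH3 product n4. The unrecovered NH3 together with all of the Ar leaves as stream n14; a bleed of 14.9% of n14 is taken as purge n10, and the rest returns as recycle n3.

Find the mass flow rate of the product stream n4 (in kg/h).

99.06 kg/h

NH3 in n6: m_A = 168×0.715 + (1−0.149)·(1−0.412)·m_A, so m_A = 120.12/0.4996 = 240.43 kg/h.
Product n4 = 0.412×240.43 = 99.056 kg/h.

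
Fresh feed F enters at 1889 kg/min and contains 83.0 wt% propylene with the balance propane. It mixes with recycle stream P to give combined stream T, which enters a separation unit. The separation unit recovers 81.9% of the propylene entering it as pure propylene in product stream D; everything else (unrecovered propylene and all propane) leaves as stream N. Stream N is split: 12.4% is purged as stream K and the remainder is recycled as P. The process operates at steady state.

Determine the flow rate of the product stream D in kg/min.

1526 kg/min

propylene in T: m_A = 1889×0.830 + (1−0.124)·(1−0.819)·m_A, so m_A = 1567.9/0.8414 = 1863.3 kg/min.
Product D = 0.819×1863.3 = 1526 kg/min.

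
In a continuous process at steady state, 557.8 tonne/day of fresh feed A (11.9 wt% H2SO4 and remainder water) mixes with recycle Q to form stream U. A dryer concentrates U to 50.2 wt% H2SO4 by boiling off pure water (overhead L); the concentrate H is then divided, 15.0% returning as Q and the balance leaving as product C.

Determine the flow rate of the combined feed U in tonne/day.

Overall H2SO4 balance (none leaves overhead): H2SO4 in fresh feed = H2SO4 in product, i.e. 557.8×0.119 = (1−0.150)·H·0.502.
H = 66.378/(0.502×0.850) = 155.56 tonne/day.
Recycle Q = 0.150×155.56 = 23.334 tonne/day.
Combined feed U = 557.8 + 23.334 = 581.13 tonne/day.

581.1 tonne/day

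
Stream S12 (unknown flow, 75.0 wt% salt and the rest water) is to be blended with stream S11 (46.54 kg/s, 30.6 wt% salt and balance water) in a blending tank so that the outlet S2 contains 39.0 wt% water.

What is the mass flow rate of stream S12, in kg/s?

101.1 kg/s

Let S12 be the unknown flow. Total out = 46.54 + S12.
water balance: 32.299 + 0.250·S12 = 0.390·(46.54 + S12)
(0.250 − 0.390)·S12 = 0.390×46.54 − 32.299 = -14.148
S12 = -14.148 / -0.140 = 101.06 kg/s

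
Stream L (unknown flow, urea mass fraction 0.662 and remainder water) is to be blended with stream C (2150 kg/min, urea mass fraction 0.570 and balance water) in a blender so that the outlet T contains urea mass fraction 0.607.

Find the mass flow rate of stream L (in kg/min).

1446 kg/min

Let L be the unknown flow. Total out = 2150 + L.
urea balance: 1225.5 + 0.662·L = 0.607·(2150 + L)
(0.662 − 0.607)·L = 0.607×2150 − 1225.5 = 79.55
L = 79.55 / 0.055 = 1446.4 kg/min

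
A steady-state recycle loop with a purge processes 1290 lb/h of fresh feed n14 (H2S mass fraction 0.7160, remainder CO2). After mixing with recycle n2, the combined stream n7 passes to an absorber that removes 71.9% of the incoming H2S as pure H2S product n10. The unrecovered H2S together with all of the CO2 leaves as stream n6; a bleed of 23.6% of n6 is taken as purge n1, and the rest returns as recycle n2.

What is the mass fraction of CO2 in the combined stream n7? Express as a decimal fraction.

0.5689

CO2 enters only via n14 and leaves only via the purge: 1290×0.284 = 0.236×(CO2 in n6), and the absorber passes all CO2, so CO2 in n7 = CO2 in n6 = 1552.4 lb/h.
H2S in n7: m_A = 1290×0.716 + (1−0.236)·(1−0.719)·m_A, so m_A = 923.64/0.7853 = 1176.1 lb/h.
n7 = 1176.1 + 1552.4 = 2728.5 lb/h.
CO2 fraction in n7 = 1552.4/2728.5 = 0.5689.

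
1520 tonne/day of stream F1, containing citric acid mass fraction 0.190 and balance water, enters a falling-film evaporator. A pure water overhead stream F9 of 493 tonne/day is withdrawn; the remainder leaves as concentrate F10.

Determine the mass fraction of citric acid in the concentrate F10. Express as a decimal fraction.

0.281

citric acid is not removed: 1520×0.190 = 288.8 tonne/day of citric acid enters F10.
Concentrate = 1520 − 493 = 1027 tonne/day.
Mass fraction = 288.8/1027 = 0.281.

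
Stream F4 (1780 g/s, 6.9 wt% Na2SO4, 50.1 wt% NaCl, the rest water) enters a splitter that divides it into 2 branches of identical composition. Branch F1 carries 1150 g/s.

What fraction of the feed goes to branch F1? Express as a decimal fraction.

0.646

Fraction to F1 = 1150/1780 = 0.6461.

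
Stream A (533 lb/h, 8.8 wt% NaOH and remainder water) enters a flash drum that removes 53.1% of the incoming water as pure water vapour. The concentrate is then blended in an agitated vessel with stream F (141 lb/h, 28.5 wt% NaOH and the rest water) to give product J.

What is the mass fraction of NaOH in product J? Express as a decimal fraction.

0.209

Vapour removed = 0.531×0.912×533 = 258.12 lb/h; concentrate = 274.88 lb/h.
NaOH reaching the mixer = 46.904 (from concentrate) + 141×0.285 = 87.089 lb/h.
Product flow = 274.88 + 141 = 415.88 lb/h; NaOH fraction = 0.209.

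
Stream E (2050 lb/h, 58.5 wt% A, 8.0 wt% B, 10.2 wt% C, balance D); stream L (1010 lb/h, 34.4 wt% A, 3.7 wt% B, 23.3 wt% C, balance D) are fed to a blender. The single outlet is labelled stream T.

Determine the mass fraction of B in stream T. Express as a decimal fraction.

0.0658

Total flow out = 2050 + 1010 = 3060 lb/h.
B in = 2050×0.080 + 1010×0.037 = 201.37 lb/h.
B mass fraction in T = 201.37/3060 = 0.0658.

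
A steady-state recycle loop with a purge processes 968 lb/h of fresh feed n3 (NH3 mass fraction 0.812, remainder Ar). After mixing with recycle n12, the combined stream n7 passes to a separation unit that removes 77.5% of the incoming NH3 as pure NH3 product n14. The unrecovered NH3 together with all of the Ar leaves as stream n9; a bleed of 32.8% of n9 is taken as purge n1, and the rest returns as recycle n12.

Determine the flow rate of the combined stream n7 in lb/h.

1481 lb/h

Ar enters only via n3 and leaves only via the purge: 968×0.188 = 0.328×(Ar in n9), and the separation unit passes all Ar, so Ar in n7 = Ar in n9 = 554.83 lb/h.
NH3 in n7: m_A = 968×0.812 + (1−0.328)·(1−0.775)·m_A, so m_A = 786.02/0.8488 = 926.03 lb/h.
n7 = 926.03 + 554.83 = 1480.9 lb/h.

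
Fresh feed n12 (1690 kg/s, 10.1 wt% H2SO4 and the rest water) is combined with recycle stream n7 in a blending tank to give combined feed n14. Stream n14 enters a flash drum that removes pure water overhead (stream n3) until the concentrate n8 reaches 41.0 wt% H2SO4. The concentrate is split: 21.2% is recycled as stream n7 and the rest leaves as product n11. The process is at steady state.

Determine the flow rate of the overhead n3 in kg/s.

1274 kg/s

Overall H2SO4 balance (none leaves overhead): H2SO4 in fresh feed = H2SO4 in product, i.e. 1690×0.101 = (1−0.212)·n8·0.410.
n8 = 170.69/(0.410×0.788) = 528.32 kg/s.
Recycle n7 = 0.212×528.32 = 112 kg/s.
Combined feed n14 = 1690 + 112 = 1802 kg/s.
Overhead n3 = n14 − n8 = 1802 − 528.32 = 1273.7 kg/s.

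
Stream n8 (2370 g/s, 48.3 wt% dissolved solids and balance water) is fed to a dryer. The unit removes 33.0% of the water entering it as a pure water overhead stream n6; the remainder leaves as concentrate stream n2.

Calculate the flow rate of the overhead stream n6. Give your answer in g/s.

water entering = 2370×0.517 = 1225.3 g/s; overhead removed = 0.330×1225.3 = 404.35 g/s.

404.3 g/s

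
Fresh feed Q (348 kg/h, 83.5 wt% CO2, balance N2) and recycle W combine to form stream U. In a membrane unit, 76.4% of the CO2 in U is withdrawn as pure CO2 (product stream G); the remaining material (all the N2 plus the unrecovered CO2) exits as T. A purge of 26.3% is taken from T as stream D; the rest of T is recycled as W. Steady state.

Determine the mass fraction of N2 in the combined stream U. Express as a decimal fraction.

0.383

N2 enters only via Q and leaves only via the purge: 348×0.165 = 0.263×(N2 in T), and the membrane unit passes all N2, so N2 in U = N2 in T = 218.33 kg/h.
CO2 in U: m_A = 348×0.835 + (1−0.263)·(1−0.764)·m_A, so m_A = 290.58/0.8261 = 351.76 kg/h.
U = 351.76 + 218.33 = 570.09 kg/h.
N2 fraction in U = 218.33/570.09 = 0.383.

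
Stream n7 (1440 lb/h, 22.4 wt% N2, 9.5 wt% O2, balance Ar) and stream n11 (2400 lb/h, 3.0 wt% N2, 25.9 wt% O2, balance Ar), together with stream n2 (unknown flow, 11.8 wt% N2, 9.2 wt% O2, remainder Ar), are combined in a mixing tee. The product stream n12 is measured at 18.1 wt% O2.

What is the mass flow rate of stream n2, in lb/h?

Let n2 be the unknown flow. Total out = 3840 + n2.
O2 balance: 758.4 + 0.092·n2 = 0.181·(3840 + n2)
(0.092 − 0.181)·n2 = 0.181×3840 − 758.4 = -63.36
n2 = -63.36 / -0.089 = 711.91 lb/h

711.9 lb/h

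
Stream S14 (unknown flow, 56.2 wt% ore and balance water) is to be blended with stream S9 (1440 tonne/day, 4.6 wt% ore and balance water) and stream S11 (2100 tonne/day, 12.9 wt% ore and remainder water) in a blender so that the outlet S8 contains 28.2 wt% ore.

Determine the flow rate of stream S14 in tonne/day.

2361 tonne/day

Let S14 be the unknown flow. Total out = 3540 + S14.
ore balance: 337.14 + 0.562·S14 = 0.282·(3540 + S14)
(0.562 − 0.282)·S14 = 0.282×3540 − 337.14 = 661.14
S14 = 661.14 / 0.280 = 2361.2 tonne/day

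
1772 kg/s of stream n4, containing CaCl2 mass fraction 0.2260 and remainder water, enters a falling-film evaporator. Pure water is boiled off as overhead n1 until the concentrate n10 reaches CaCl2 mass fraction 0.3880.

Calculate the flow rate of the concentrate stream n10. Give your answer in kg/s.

CaCl2 is conserved: 1772×0.226 = 400.47 kg/s all reports to the concentrate.
Concentrate = 400.47/(target fraction) = 1032.1 kg/s.

1032 kg/s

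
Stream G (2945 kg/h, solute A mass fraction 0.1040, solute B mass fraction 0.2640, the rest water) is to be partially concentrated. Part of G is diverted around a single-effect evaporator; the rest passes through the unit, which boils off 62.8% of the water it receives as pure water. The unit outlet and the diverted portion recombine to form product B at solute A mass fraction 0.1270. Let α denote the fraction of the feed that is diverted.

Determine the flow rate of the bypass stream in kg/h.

1601 kg/h

All 2945×0.104 = 306.28 kg/h of solute A reaches B, so B = 306.28/0.127 = 2411.7 kg/h and vapour = 533.35 kg/h.
The evaporator receives (1−α)·2945 of feed at 0.632 water and removes 0.628 of that water:
0.628×0.632×(1−α)×2945 = 533.35
(1−α) = 533.35/1168.9 = 0.4563;  α = 0.5437.
Bypass flow = 0.5437×2945 = 1601.2 kg/h.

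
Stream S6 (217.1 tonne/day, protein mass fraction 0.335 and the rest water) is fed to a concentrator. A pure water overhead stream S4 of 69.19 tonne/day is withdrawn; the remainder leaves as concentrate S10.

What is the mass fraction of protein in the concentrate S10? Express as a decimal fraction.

protein is not removed: 217.1×0.335 = 72.728 tonne/day of protein enters S10.
Concentrate = 217.1 − 69.19 = 147.91 tonne/day.
Mass fraction = 72.728/147.91 = 0.492.

0.492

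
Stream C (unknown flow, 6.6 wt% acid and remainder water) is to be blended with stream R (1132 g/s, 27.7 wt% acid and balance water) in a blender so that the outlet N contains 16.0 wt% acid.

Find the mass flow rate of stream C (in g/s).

1409 g/s

Let C be the unknown flow. Total out = 1132 + C.
acid balance: 313.56 + 0.066·C = 0.160·(1132 + C)
(0.066 − 0.160)·C = 0.160×1132 − 313.56 = -132.44
C = -132.44 / -0.094 = 1409 g/s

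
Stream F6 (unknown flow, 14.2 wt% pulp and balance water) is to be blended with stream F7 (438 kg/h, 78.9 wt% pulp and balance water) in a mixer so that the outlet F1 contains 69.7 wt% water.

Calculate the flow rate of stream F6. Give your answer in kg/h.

Let F6 be the unknown flow. Total out = 438 + F6.
water balance: 92.418 + 0.858·F6 = 0.697·(438 + F6)
(0.858 − 0.697)·F6 = 0.697×438 − 92.418 = 212.87
F6 = 212.87 / 0.161 = 1322.2 kg/h

1322 kg/h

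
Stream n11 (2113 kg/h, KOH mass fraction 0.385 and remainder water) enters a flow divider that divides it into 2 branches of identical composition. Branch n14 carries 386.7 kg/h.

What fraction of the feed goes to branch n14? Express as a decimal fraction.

0.183

Fraction to n14 = 386.7/2113 = 0.1830.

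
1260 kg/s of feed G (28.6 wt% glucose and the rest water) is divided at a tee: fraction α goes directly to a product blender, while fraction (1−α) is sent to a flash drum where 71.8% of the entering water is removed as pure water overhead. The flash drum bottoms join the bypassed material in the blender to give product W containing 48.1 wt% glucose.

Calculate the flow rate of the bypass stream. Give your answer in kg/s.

263.6 kg/s

All 1260×0.286 = 360.36 kg/s of glucose reaches W, so W = 360.36/0.481 = 749.19 kg/s and vapour = 510.81 kg/s.
The evaporator receives (1−α)·1260 of feed at 0.714 water and removes 0.718 of that water:
0.718×0.714×(1−α)×1260 = 510.81
(1−α) = 510.81/645.94 = 0.7908;  α = 0.2092.
Bypass flow = 0.2092×1260 = 263.59 kg/s.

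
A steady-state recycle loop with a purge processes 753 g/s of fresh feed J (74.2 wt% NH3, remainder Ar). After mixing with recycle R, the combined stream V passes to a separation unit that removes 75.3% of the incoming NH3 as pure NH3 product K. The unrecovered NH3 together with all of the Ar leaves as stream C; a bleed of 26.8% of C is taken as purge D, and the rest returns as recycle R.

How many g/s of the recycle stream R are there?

653.9 g/s

Ar enters only via J and leaves only via the purge: 753×0.258 = 0.268×(Ar in C), and the separation unit passes all Ar, so Ar in V = Ar in C = 724.9 g/s.
NH3 in V: m_A = 753×0.742 + (1−0.268)·(1−0.753)·m_A, so m_A = 558.73/0.8192 = 682.04 g/s.
C = (1−0.753)×682.04 + 724.9 = 893.37 g/s.
Recycle R = (1−0.268)×893.37 = 653.94 g/s.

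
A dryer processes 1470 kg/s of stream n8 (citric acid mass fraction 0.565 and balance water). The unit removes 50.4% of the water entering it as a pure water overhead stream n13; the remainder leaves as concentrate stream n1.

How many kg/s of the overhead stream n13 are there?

water entering = 1470×0.435 = 639.45 kg/s; overhead removed = 0.504×639.45 = 322.28 kg/s.

322.3 kg/s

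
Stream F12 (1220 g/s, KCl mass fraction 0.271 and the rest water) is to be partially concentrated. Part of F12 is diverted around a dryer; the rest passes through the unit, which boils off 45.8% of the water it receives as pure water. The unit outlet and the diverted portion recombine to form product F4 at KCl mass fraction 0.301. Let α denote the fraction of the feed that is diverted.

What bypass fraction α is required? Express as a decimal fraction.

0.701

All 1220×0.271 = 330.62 g/s of KCl reaches F4, so F4 = 330.62/0.301 = 1098.4 g/s and vapour = 121.59 g/s.
The evaporator receives (1−α)·1220 of feed at 0.729 water and removes 0.458 of that water:
0.458×0.729×(1−α)×1220 = 121.59
(1−α) = 121.59/407.34 = 0.2985;  α = 0.7015.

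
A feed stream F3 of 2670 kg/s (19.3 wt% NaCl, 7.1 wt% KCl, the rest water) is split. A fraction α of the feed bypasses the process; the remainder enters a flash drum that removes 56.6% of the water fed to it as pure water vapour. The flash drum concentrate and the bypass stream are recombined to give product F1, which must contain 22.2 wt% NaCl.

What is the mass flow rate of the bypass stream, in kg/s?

All 2670×0.193 = 515.31 kg/s of NaCl reaches F1, so F1 = 515.31/0.222 = 2321.2 kg/s and vapour = 348.78 kg/s.
The evaporator receives (1−α)·2670 of feed at 0.736 water and removes 0.566 of that water:
0.566×0.736×(1−α)×2670 = 348.78
(1−α) = 348.78/1112.3 = 0.3136;  α = 0.6864.
Bypass flow = 0.6864×2670 = 1832.7 kg/s.

1833 kg/s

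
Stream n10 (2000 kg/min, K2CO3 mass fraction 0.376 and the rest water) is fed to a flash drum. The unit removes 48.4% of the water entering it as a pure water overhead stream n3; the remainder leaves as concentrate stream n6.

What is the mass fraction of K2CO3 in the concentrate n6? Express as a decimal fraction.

0.539

K2CO3 is not removed: 2000×0.376 = 752 kg/min of K2CO3 enters n6.
water entering = 2000×0.624 = 1248 kg/min; overhead removed = 0.484×1248 = 604.03 kg/min.
Concentrate = 2000 − 604.03 = 1396 kg/min.
Mass fraction = 752/1396 = 0.539.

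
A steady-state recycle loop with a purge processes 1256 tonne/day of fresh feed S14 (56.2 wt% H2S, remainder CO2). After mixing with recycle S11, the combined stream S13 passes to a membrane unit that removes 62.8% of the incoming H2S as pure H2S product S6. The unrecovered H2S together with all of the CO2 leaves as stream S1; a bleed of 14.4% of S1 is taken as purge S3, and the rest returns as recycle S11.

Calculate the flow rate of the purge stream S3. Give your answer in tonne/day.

605.6 tonne/day

CO2 enters only via S14 and leaves only via the purge: 1256×0.438 = 0.144×(CO2 in S1), and the membrane unit passes all CO2, so CO2 in S13 = CO2 in S1 = 3820.3 tonne/day.
H2S in S13: m_A = 1256×0.562 + (1−0.144)·(1−0.628)·m_A, so m_A = 705.87/0.6816 = 1035.7 tonne/day.
S1 = (1−0.628)×1035.7 + 3820.3 = 4205.6 tonne/day.
Purge S3 = 0.144×4205.6 = 605.61 tonne/day.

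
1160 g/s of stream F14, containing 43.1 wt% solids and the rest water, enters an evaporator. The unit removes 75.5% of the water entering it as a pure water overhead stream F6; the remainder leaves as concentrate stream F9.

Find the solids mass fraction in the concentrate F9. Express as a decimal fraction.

0.7556

solids is not removed: 1160×0.431 = 499.96 g/s of solids enters F9.
water entering = 1160×0.569 = 660.04 g/s; overhead removed = 0.755×660.04 = 498.33 g/s.
Concentrate = 1160 − 498.33 = 661.67 g/s.
Mass fraction = 499.96/661.67 = 0.7556.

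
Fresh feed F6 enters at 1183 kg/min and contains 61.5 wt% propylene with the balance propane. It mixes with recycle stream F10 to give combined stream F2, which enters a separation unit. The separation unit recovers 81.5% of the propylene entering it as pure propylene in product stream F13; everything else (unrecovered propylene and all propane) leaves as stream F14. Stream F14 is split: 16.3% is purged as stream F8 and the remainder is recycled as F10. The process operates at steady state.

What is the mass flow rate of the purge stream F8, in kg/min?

propane enters only via F6 and leaves only via the purge: 1183×0.385 = 0.163×(propane in F14), and the separation unit passes all propane, so propane in F2 = propane in F14 = 2794.2 kg/min.
propylene in F2: m_A = 1183×0.615 + (1−0.163)·(1−0.815)·m_A, so m_A = 727.54/0.8452 = 860.84 kg/min.
F14 = (1−0.815)×860.84 + 2794.2 = 2953.5 kg/min.
Purge F8 = 0.163×2953.5 = 481.41 kg/min.

481.4 kg/min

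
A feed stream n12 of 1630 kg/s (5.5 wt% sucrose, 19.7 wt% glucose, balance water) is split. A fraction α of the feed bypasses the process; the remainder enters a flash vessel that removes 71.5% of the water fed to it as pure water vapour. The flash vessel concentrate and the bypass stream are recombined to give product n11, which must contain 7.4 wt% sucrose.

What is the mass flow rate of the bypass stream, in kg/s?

All 1630×0.055 = 89.65 kg/s of sucrose reaches n11, so n11 = 89.65/0.074 = 1211.5 kg/s and vapour = 418.51 kg/s.
The evaporator receives (1−α)·1630 of feed at 0.748 water and removes 0.715 of that water:
0.715×0.748×(1−α)×1630 = 418.51
(1−α) = 418.51/871.76 = 0.4801;  α = 0.5199.
Bypass flow = 0.5199×1630 = 847.47 kg/s.

847.5 kg/s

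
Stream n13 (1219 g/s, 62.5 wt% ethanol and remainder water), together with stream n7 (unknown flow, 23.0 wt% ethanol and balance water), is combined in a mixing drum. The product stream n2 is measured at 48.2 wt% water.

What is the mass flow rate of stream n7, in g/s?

Let n7 be the unknown flow. Total out = 1219 + n7.
water balance: 457.12 + 0.770·n7 = 0.482·(1219 + n7)
(0.770 − 0.482)·n7 = 0.482×1219 − 457.12 = 130.43
n7 = 130.43 / 0.288 = 452.89 g/s

452.9 g/s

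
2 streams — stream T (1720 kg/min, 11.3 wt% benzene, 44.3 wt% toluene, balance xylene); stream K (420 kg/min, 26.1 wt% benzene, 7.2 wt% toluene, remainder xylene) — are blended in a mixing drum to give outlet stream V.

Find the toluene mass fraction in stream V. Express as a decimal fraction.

0.3702

Total flow out = 1720 + 420 = 2140 kg/min.
toluene in = 1720×0.443 + 420×0.072 = 792.2 kg/min.
toluene mass fraction in V = 792.2/2140 = 0.3702.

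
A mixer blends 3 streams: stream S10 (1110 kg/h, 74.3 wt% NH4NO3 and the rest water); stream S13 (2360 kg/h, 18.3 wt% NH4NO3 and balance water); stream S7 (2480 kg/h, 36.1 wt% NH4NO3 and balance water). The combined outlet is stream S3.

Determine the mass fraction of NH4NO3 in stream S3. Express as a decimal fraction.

0.362

Total flow out = 1110 + 2360 + 2480 = 5950 kg/h.
NH4NO3 in = 1110×0.743 + 2360×0.183 + 2480×0.361 = 2151.9 kg/h.
NH4NO3 mass fraction in S3 = 2151.9/5950 = 0.362.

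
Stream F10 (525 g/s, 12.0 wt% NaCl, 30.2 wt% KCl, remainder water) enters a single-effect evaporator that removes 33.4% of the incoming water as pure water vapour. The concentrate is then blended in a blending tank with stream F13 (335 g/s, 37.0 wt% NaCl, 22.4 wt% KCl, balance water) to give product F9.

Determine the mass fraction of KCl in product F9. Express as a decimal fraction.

Vapour removed = 0.334×0.578×525 = 101.35 g/s; concentrate = 423.65 g/s.
KCl reaching the mixer = 158.55 (from concentrate) + 335×0.224 = 233.59 g/s.
Product flow = 423.65 + 335 = 758.65 g/s; KCl fraction = 0.308.

0.308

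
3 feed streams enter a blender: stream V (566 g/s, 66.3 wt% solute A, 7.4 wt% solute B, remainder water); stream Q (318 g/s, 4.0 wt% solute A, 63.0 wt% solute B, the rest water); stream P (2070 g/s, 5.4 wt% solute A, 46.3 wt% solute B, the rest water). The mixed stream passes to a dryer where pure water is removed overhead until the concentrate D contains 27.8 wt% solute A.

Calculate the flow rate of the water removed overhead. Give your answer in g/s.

solute A entering = 566×0.663 + 318×0.040 + 2070×0.054 = 499.76 g/s.
All solute A reports to D, so D = 499.76/0.278 = 1797.7 g/s.
Total feed = 2954 g/s; overhead = 2954 − 1797.7 = 1156.3 g/s.

1156 g/s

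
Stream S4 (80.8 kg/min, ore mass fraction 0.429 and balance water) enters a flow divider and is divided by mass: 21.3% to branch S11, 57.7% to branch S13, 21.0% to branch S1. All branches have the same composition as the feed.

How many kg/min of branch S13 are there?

46.62 kg/min

Branch S13 flow = 0.577×80.8 = 46.622 kg/min.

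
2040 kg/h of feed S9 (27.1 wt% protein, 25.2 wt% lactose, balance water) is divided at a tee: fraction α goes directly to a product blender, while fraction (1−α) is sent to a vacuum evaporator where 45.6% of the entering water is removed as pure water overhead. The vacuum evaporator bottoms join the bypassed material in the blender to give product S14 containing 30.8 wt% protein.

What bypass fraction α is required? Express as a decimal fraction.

All 2040×0.271 = 552.84 kg/h of protein reaches S14, so S14 = 552.84/0.308 = 1794.9 kg/h and vapour = 245.06 kg/h.
The evaporator receives (1−α)·2040 of feed at 0.477 water and removes 0.456 of that water:
0.456×0.477×(1−α)×2040 = 245.06
(1−α) = 245.06/443.72 = 0.5523;  α = 0.4477.

0.448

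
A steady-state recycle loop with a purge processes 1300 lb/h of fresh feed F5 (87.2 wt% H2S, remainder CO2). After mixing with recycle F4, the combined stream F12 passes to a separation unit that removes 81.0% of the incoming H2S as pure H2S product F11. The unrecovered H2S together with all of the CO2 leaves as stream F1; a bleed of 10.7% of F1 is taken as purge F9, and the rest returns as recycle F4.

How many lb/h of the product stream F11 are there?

H2S in F12: m_A = 1300×0.872 + (1−0.107)·(1−0.810)·m_A, so m_A = 1133.6/0.8303 = 1365.2 lb/h.
Product F11 = 0.810×1365.2 = 1105.8 lb/h.

1106 lb/h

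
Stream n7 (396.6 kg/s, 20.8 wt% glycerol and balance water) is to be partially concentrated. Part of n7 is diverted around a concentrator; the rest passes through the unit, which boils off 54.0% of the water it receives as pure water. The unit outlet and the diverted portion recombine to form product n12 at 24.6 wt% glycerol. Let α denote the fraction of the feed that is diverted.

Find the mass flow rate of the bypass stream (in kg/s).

253.4 kg/s

All 396.6×0.208 = 82.493 kg/s of glycerol reaches n12, so n12 = 82.493/0.246 = 335.34 kg/s and vapour = 61.263 kg/s.
The evaporator receives (1−α)·396.6 of feed at 0.792 water and removes 0.540 of that water:
0.540×0.792×(1−α)×396.6 = 61.263
(1−α) = 61.263/169.62 = 0.3612;  α = 0.6388.
Bypass flow = 0.6388×396.6 = 253.35 kg/s.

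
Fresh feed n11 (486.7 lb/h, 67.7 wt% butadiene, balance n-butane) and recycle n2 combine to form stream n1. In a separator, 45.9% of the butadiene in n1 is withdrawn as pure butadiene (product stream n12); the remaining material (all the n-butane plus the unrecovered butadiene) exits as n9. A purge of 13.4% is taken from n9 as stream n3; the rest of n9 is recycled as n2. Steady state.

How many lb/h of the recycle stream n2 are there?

n-butane enters only via n11 and leaves only via the purge: 486.7×0.323 = 0.134×(n-butane in n9), and the separator passes all n-butane, so n-butane in n1 = n-butane in n9 = 1173.2 lb/h.
butadiene in n1: m_A = 486.7×0.677 + (1−0.134)·(1−0.459)·m_A, so m_A = 329.5/0.5315 = 619.94 lb/h.
n9 = (1−0.459)×619.94 + 1173.2 = 1508.6 lb/h.
Recycle n2 = (1−0.134)×1508.6 = 1306.4 lb/h.

1306 lb/h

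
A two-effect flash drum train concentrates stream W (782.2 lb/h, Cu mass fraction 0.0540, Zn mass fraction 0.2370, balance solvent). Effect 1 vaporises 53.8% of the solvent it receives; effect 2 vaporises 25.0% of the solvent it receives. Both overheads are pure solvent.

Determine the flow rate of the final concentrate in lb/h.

solvent in feed = 782.2×0.709 = 554.58 lb/h.
After stage 1: solvent left = (1−0.538)×554.58 = 256.22; stream total = 483.84 lb/h.
After stage 2: solvent left = (1−0.250)×256.22 = 192.16; final concentrate = 419.78 lb/h.

419.8 lb/h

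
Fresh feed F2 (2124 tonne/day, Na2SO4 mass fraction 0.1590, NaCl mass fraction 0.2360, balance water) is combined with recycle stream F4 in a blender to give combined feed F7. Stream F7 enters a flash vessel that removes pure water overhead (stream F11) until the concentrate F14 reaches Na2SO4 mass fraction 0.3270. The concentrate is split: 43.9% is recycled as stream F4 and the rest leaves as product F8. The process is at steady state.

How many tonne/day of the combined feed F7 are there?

Overall Na2SO4 balance (none leaves overhead): Na2SO4 in fresh feed = Na2SO4 in product, i.e. 2124×0.159 = (1−0.439)·F14·0.327.
F14 = 337.72/(0.327×0.561) = 1840.9 tonne/day.
Recycle F4 = 0.439×1840.9 = 808.18 tonne/day.
Combined feed F7 = 2124 + 808.18 = 2932.2 tonne/day.

2932 tonne/day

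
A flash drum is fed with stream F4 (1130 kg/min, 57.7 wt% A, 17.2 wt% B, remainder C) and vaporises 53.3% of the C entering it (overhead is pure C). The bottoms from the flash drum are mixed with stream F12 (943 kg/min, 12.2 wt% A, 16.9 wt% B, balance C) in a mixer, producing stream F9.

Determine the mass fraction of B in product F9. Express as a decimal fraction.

0.184

Vapour removed = 0.533×0.251×1130 = 151.17 kg/min; concentrate = 978.83 kg/min.
B reaching the mixer = 194.36 (from concentrate) + 943×0.169 = 353.73 kg/min.
Product flow = 978.83 + 943 = 1921.8 kg/min; B fraction = 0.184.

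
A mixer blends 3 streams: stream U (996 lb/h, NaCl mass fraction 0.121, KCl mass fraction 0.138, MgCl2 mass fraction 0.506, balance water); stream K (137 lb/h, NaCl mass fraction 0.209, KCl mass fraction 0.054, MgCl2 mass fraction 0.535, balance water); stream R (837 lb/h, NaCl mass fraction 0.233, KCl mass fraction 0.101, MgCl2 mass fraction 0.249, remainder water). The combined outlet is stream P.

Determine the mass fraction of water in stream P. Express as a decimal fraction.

Total flow out = 996 + 137 + 837 = 1970 lb/h.
water in = 996×0.235 + 137×0.202 + 837×0.417 = 610.76 lb/h.
water mass fraction in P = 610.76/1970 = 0.310.

0.310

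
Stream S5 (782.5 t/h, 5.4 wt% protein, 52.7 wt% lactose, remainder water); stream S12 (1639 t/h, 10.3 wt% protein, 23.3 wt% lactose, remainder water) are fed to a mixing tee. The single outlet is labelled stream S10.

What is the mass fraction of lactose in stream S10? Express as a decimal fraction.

Total flow out = 782.5 + 1639 = 2421.5 t/h.
lactose in = 782.5×0.527 + 1639×0.233 = 794.26 t/h.
lactose mass fraction in S10 = 794.26/2421.5 = 0.328.

0.328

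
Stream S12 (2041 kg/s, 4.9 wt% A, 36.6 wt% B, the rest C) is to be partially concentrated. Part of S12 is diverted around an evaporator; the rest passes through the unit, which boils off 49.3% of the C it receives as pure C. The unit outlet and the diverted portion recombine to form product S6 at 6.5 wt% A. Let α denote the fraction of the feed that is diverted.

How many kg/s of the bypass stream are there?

All 2041×0.049 = 100.01 kg/s of A reaches S6, so S6 = 100.01/0.065 = 1538.6 kg/s and vapour = 502.4 kg/s.
The evaporator receives (1−α)·2041 of feed at 0.585 C and removes 0.493 of that C:
0.493×0.585×(1−α)×2041 = 502.4
(1−α) = 502.4/588.63 = 0.8535;  α = 0.1465.
Bypass flow = 0.1465×2041 = 299.01 kg/s.

299 kg/s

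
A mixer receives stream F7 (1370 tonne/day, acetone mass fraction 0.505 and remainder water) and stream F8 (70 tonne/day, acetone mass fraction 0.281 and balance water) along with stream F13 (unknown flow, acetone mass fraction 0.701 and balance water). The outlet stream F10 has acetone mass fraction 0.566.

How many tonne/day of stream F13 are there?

Let F13 be the unknown flow. Total out = 1440 + F13.
acetone balance: 711.52 + 0.701·F13 = 0.566·(1440 + F13)
(0.701 − 0.566)·F13 = 0.566×1440 − 711.52 = 103.52
F13 = 103.52 / 0.135 = 766.81 tonne/day

766.8 tonne/day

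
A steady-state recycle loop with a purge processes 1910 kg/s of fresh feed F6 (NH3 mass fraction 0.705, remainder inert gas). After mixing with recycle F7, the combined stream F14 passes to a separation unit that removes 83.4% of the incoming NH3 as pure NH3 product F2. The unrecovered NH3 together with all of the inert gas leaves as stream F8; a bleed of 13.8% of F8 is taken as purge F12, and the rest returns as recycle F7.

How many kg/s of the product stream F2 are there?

NH3 in F14: m_A = 1910×0.705 + (1−0.138)·(1−0.834)·m_A, so m_A = 1346.5/0.8569 = 1571.4 kg/s.
Product F2 = 0.834×1571.4 = 1310.6 kg/s.

1311 kg/s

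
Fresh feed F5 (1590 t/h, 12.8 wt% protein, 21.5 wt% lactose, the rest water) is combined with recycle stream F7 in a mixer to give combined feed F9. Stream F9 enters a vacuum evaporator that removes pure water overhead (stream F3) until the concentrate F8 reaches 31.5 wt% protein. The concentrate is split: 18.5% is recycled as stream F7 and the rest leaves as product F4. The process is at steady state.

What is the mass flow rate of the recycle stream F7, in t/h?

146.7 t/h

Overall protein balance (none leaves overhead): protein in fresh feed = protein in product, i.e. 1590×0.128 = (1−0.185)·F8·0.315.
F8 = 203.52/(0.315×0.815) = 792.75 t/h.
Recycle F7 = 0.185×792.75 = 146.66 t/h.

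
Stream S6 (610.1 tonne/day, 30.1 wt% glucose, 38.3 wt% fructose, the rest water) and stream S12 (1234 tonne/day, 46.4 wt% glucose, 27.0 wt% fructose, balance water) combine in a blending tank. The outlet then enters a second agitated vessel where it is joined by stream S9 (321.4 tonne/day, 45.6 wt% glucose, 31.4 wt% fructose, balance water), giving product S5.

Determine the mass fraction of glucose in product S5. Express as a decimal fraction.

Overall, product flow = 2165.5 tonne/day.
glucose in = 610.1×0.301 + 1234×0.464 + 321.4×0.456 = 902.77 tonne/day.
glucose fraction in S5 = 0.4169.

0.4169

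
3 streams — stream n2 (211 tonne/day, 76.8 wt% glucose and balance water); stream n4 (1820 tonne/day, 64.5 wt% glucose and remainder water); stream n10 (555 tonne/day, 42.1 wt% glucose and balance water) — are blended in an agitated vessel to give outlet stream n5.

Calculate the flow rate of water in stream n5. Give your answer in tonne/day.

water out = water in = 211×0.232 + 1820×0.355 + 555×0.579 = 1016.4 tonne/day.

1016 tonne/day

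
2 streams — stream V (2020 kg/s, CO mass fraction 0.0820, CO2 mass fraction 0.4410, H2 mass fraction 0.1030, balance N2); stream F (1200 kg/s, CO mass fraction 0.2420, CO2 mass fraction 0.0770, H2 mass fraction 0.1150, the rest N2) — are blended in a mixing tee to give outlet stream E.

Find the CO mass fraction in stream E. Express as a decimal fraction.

0.1416

Total flow out = 2020 + 1200 = 3220 kg/s.
CO in = 2020×0.082 + 1200×0.242 = 456.04 kg/s.
CO mass fraction in E = 456.04/3220 = 0.1416.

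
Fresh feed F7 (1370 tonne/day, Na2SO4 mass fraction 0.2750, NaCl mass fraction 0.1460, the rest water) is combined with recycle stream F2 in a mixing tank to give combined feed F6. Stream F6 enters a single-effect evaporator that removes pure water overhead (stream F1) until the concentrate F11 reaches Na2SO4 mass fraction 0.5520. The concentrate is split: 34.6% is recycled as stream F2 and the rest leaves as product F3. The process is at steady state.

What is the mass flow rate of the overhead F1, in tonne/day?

687.5 tonne/day

Overall Na2SO4 balance (none leaves overhead): Na2SO4 in fresh feed = Na2SO4 in product, i.e. 1370×0.275 = (1−0.346)·F11·0.552.
F11 = 376.75/(0.552×0.654) = 1043.6 tonne/day.
Recycle F2 = 0.346×1043.6 = 361.09 tonne/day.
Combined feed F6 = 1370 + 361.09 = 1731.1 tonne/day.
Overhead F1 = F6 − F11 = 1731.1 − 1043.6 = 687.48 tonne/day.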